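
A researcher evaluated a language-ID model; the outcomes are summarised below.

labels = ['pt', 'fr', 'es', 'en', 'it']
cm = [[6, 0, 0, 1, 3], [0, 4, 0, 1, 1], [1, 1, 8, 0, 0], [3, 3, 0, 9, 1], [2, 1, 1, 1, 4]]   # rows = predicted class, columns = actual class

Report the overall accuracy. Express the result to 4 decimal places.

Accuracy = trace / total = (6+4+8+9+4=31) / 51 = 31/51 = 0.6078

0.6078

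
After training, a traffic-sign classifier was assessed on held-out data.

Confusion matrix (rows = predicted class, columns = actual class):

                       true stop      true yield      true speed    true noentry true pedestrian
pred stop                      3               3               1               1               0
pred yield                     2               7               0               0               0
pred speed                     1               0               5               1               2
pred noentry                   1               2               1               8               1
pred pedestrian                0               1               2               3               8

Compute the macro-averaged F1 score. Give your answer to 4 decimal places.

0.5695

Per-class F1 score (2·TP/(2·TP+FP+FN)):
  stop: TP=3, FP=3+1+1+0=5, FN=2+1+1+0=4 → 6/15 = 0.40000
  yield: TP=7, FP=2+0+0+0=2, FN=3+0+2+1=6 → 14/22 = 0.63636
  speed: TP=5, FP=1+0+1+2=4, FN=1+0+1+2=4 → 10/18 = 0.55556
  noentry: TP=8, FP=1+2+1+1=5, FN=1+0+1+3=5 → 16/26 = 0.61538
  pedestrian: TP=8, FP=0+1+2+3=6, FN=0+0+2+1=3 → 16/25 = 0.64000
Macro-F1 score = mean = (0.40000 + 0.63636 + 0.55556 + 0.61538 + 0.64000) / 5 = 0.5695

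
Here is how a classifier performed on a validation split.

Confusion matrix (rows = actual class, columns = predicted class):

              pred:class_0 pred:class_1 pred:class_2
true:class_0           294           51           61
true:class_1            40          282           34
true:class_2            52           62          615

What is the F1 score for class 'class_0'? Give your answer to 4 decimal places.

0.7424

One-vs-rest for 'class_0': TP = diagonal; FP = other classes predicted 'class_0'; FN = 'class_0' predicted as other.
F1 score = 2·TP/(2·TP+FP+FN).
class_0: TP=294, FP=40+52=92, FN=51+61=112 → 588/792 = 0.74242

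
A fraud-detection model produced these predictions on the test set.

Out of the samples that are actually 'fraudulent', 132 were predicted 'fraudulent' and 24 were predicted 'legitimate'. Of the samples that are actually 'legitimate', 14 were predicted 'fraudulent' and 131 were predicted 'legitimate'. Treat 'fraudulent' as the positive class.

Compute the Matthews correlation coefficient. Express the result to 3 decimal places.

0.749

MCC = (TP·TN − FP·FN) / √((TP+FP)(TP+FN)(TN+FP)(TN+FN))
Numerator = 132·131 − 14·24 = 16956
Denominator = √(146·156·145·155) = √511890600 = 22624.9994
MCC = 16956 / 22624.9994 = 0.749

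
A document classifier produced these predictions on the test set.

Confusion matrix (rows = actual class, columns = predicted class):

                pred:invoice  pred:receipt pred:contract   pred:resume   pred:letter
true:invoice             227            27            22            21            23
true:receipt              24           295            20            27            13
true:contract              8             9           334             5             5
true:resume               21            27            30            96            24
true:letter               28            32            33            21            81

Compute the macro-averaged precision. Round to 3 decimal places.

Per-class precision (TP/(TP+FP)):
  invoice: TP=227, FP=24+8+21+28=81 → 227/308 = 0.7370
  receipt: TP=295, FP=27+9+27+32=95 → 295/390 = 0.7564
  contract: TP=334, FP=22+20+30+33=105 → 334/439 = 0.7608
  resume: TP=96, FP=21+27+5+21=74 → 96/170 = 0.5647
  letter: TP=81, FP=23+13+5+24=65 → 81/146 = 0.5548
Macro-precision = mean = (0.7370 + 0.7564 + 0.7608 + 0.5647 + 0.5548) / 5 = 0.675

0.675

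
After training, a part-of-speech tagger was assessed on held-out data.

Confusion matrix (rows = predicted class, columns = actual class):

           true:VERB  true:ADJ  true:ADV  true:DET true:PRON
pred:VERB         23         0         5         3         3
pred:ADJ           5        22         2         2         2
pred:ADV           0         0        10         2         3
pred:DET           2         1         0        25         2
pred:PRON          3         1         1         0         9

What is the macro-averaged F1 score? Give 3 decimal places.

0.683

Per-class F1 score (2·TP/(2·TP+FP+FN)):
  VERB: TP=23, FP=0+5+3+3=11, FN=5+0+2+3=10 → 46/67 = 0.6866
  ADJ: TP=22, FP=5+2+2+2=11, FN=0+0+1+1=2 → 44/57 = 0.7719
  ADV: TP=10, FP=0+0+2+3=5, FN=5+2+0+1=8 → 20/33 = 0.6061
  DET: TP=25, FP=2+1+0+2=5, FN=3+2+2+0=7 → 50/62 = 0.8065
  PRON: TP=9, FP=3+1+1+0=5, FN=3+2+3+2=10 → 18/33 = 0.5455
Macro-F1 score = mean = (0.6866 + 0.7719 + 0.6061 + 0.8065 + 0.5455) / 5 = 0.683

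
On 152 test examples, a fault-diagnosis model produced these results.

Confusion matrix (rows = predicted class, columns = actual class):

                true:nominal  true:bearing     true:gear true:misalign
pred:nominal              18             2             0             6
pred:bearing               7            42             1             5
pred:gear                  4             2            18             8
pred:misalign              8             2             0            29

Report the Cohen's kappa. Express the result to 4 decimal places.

Observed agreement pₒ = trace/N = 107/152 = 0.70395
Expected agreement pₑ = Σ (rowᵢ·colᵢ)/N² = (37·26 + 48·55 + 19·32 + 48·39)/152² = 0.26324
κ = (pₒ − pₑ)/(1 − pₑ) = (0.70395 − 0.26324)/(1 − 0.26324) = 0.5982

0.5982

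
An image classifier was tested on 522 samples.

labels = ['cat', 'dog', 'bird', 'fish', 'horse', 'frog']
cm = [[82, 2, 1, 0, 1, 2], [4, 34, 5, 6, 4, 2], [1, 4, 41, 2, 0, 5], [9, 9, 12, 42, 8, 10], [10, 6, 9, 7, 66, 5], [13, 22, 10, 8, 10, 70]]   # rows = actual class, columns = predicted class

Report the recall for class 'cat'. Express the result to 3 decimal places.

Take TP from the diagonal, FP from the rest of the 'cat' prediction marginal, FN from the rest of the 'cat' actual marginal.
recall = TP/(TP+FN).
cat: TP=82, FN=2+1+0+1+2=6 → 82/88 = 0.9318

0.932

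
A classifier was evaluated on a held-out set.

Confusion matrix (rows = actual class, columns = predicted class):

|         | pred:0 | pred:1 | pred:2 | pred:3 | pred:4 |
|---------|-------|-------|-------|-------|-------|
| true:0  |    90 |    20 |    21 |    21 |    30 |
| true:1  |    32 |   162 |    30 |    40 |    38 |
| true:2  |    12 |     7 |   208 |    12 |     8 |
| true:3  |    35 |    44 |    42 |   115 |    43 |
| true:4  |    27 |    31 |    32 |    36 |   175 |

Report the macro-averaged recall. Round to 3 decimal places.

0.573

Per-class recall (TP/(TP+FN)):
  0: TP=90, FN=20+21+21+30=92 → 90/182 = 0.4945
  1: TP=162, FN=32+30+40+38=140 → 162/302 = 0.5364
  2: TP=208, FN=12+7+12+8=39 → 208/247 = 0.8421
  3: TP=115, FN=35+44+42+43=164 → 115/279 = 0.4122
  4: TP=175, FN=27+31+32+36=126 → 175/301 = 0.5814
Macro-recall = mean = (0.4945 + 0.5364 + 0.8421 + 0.4122 + 0.5814) / 5 = 0.573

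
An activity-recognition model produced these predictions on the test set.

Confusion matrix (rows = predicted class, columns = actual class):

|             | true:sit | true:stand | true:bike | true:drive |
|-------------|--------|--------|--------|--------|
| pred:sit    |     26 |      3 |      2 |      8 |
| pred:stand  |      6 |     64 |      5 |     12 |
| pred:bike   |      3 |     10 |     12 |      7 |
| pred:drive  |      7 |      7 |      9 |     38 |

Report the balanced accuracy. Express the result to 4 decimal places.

0.5985

Balanced accuracy = mean of per-class recall.
  sit: recall = 26/42 = 0.61905
  stand: recall = 64/84 = 0.76190
  bike: recall = 12/28 = 0.42857
  drive: recall = 38/65 = 0.58462
Mean = (0.61905 + 0.76190 + 0.42857 + 0.58462) / 4 = 0.5985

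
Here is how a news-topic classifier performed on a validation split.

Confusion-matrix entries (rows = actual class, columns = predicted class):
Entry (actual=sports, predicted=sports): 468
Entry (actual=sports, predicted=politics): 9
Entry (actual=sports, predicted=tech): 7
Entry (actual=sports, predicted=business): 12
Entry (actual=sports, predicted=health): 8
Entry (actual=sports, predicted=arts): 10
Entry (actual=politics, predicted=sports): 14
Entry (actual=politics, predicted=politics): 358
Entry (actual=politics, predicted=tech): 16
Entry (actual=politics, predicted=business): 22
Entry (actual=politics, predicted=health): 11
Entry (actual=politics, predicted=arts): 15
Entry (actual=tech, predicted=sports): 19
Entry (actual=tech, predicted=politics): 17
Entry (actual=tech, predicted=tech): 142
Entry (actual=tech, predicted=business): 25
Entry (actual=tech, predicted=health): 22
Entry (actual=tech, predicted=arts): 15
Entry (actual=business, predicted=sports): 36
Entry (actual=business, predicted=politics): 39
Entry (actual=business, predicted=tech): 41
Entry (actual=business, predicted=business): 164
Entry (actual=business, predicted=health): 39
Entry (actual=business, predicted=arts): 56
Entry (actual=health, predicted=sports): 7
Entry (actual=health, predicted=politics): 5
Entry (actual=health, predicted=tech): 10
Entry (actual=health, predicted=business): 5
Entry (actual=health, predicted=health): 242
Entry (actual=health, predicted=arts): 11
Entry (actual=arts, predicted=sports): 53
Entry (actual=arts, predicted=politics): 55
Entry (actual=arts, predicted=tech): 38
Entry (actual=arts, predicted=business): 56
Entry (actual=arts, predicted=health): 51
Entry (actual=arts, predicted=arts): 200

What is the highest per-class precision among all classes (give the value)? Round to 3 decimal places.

0.784

Per-class precision (TP/(TP+FP)):
  sports: TP=468, FP=14+19+36+7+53=129 → 468/597 = 0.7839
  politics: TP=358, FP=9+17+39+5+55=125 → 358/483 = 0.7412
  tech: TP=142, FP=7+16+41+10+38=112 → 142/254 = 0.5591
  business: TP=164, FP=12+22+25+5+56=120 → 164/284 = 0.5775
  health: TP=242, FP=8+11+22+39+51=131 → 242/373 = 0.6488
  arts: TP=200, FP=10+15+15+56+11=107 → 200/307 = 0.6515
Highest is class 'sports' with precision = 0.784.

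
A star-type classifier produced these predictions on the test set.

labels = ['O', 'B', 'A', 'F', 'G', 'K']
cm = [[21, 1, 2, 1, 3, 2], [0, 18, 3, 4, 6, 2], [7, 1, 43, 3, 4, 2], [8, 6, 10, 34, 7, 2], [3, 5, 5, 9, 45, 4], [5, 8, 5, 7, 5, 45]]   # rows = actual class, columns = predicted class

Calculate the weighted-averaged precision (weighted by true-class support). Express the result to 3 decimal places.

Per-class precision (TP/(TP+FP)):
  O: TP=21, FP=0+7+8+3+5=23 → 21/44 = 0.4773
  B: TP=18, FP=1+1+6+5+8=21 → 18/39 = 0.4615
  A: TP=43, FP=2+3+10+5+5=25 → 43/68 = 0.6324
  F: TP=34, FP=1+4+3+9+7=24 → 34/58 = 0.5862
  G: TP=45, FP=3+6+4+7+5=25 → 45/70 = 0.6429
  K: TP=45, FP=2+2+2+2+4=12 → 45/57 = 0.7895
Weighted-precision = Σ (supportᵢ/N)·precisionᵢ with N=336: (30/336)·0.4773 + (33/336)·0.4615 + (60/336)·0.6324 + (67/336)·0.5862 + (71/336)·0.6429 + (75/336)·0.7895 = 0.630

0.630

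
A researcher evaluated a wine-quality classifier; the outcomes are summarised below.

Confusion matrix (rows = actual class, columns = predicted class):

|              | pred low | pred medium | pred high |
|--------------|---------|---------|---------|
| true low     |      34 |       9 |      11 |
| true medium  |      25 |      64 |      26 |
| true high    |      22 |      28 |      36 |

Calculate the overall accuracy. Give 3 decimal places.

0.525

Accuracy = trace / total = (34+64+36=134) / 255 = 134/255 = 0.525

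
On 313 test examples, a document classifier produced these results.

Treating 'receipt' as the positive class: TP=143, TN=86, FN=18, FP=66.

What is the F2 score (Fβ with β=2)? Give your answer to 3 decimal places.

Fβ = (1+β²)·TP / ((1+β²)·TP + β²·FN + FP), with β²=4
= 5·143 / (5·143 + 4·18 + 66) = 0.838

0.838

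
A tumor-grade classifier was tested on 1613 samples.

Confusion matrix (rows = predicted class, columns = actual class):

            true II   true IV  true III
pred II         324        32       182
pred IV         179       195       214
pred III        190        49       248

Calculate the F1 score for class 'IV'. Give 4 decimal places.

0.4514

Treat 'IV' as positive and all other classes as negative.
F1 score = 2·TP/(2·TP+FP+FN).
IV: TP=195, FP=179+214=393, FN=32+49=81 → 390/864 = 0.45139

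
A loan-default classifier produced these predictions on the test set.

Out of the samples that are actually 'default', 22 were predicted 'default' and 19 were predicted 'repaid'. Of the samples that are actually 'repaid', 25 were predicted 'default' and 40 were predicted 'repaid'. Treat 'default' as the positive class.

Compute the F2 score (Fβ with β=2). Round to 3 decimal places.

Fβ = (1+β²)·TP / ((1+β²)·TP + β²·FN + FP), with β²=4
= 5·22 / (5·22 + 4·19 + 25) = 0.521

0.521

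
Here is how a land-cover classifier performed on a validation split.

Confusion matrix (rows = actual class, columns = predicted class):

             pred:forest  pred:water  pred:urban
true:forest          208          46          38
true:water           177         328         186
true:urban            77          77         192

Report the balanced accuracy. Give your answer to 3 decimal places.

Balanced accuracy = mean of per-class recall.
  forest: recall = 208/292 = 0.7123
  water: recall = 328/691 = 0.4747
  urban: recall = 192/346 = 0.5549
Mean = (0.7123 + 0.4747 + 0.5549) / 3 = 0.581

0.581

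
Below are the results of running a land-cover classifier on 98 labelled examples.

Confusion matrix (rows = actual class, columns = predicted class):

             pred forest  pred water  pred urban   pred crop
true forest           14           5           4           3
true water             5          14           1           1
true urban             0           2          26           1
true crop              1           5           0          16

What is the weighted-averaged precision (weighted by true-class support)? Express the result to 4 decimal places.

0.7203

Per-class precision (TP/(TP+FP)):
  forest: TP=14, FP=5+0+1=6 → 14/20 = 0.70000
  water: TP=14, FP=5+2+5=12 → 14/26 = 0.53846
  urban: TP=26, FP=4+1+0=5 → 26/31 = 0.83871
  crop: TP=16, FP=3+1+1=5 → 16/21 = 0.76190
Weighted-precision = Σ (supportᵢ/N)·precisionᵢ with N=98: (26/98)·0.70000 + (21/98)·0.53846 + (29/98)·0.83871 + (22/98)·0.76190 = 0.7203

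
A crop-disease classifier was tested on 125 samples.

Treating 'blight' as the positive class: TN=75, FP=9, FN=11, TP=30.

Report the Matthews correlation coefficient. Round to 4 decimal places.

MCC = (TP·TN − FP·FN) / √((TP+FP)(TP+FN)(TN+FP)(TN+FN))
Numerator = 30·75 − 9·11 = 2151
Denominator = √(39·41·84·86) = √11551176 = 3398.7021
MCC = 2151 / 3398.7021 = 0.6329

0.6329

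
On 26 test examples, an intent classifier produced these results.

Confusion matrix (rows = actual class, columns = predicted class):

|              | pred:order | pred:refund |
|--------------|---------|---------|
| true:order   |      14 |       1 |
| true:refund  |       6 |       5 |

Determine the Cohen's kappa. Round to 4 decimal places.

0.4129

Observed agreement pₒ = trace/N = 19/26 = 0.73077
Expected agreement pₑ = Σ (rowᵢ·colᵢ)/N² = (15·20 + 11·6)/26² = 0.54142
κ = (pₒ − pₑ)/(1 − pₑ) = (0.73077 − 0.54142)/(1 − 0.54142) = 0.4129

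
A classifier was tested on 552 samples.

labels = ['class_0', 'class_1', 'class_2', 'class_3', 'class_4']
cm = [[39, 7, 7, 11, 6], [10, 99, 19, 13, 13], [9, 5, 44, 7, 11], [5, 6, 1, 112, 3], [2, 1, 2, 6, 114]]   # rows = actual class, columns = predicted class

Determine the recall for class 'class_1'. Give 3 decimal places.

0.643

One-vs-rest for 'class_1': TP = diagonal; FP = other classes predicted 'class_1'; FN = 'class_1' predicted as other.
recall = TP/(TP+FN).
class_1: TP=99, FN=10+19+13+13=55 → 99/154 = 0.6429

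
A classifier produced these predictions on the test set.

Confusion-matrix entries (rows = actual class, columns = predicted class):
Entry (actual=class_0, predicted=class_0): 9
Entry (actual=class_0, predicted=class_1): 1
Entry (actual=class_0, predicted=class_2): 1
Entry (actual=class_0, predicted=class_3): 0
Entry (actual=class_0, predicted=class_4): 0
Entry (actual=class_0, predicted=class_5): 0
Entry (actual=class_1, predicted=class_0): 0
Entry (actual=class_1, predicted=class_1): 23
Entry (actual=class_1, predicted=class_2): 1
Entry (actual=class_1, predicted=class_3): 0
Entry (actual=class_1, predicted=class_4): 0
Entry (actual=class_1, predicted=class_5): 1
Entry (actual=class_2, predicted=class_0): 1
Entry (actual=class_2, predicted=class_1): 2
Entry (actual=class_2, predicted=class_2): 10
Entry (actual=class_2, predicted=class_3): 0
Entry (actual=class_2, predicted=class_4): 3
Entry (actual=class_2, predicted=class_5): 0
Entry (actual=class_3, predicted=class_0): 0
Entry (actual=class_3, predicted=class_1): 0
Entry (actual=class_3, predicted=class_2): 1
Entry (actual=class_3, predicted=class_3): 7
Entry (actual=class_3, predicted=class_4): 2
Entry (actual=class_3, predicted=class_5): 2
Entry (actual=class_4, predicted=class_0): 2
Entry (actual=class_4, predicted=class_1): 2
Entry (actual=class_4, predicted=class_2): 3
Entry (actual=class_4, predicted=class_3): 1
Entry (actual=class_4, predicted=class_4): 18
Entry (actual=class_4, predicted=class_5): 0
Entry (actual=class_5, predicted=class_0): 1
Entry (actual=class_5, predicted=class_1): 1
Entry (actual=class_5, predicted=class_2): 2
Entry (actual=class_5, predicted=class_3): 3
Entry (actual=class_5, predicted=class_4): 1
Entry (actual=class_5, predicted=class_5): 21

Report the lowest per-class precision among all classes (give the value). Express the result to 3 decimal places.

0.556

Per-class precision (TP/(TP+FP)):
  class_0: TP=9, FP=0+1+0+2+1=4 → 9/13 = 0.6923
  class_1: TP=23, FP=1+2+0+2+1=6 → 23/29 = 0.7931
  class_2: TP=10, FP=1+1+1+3+2=8 → 10/18 = 0.5556
  class_3: TP=7, FP=0+0+0+1+3=4 → 7/11 = 0.6364
  class_4: TP=18, FP=0+0+3+2+1=6 → 18/24 = 0.7500
  class_5: TP=21, FP=0+1+0+2+0=3 → 21/24 = 0.8750
Lowest is class 'class_2' with precision = 0.556.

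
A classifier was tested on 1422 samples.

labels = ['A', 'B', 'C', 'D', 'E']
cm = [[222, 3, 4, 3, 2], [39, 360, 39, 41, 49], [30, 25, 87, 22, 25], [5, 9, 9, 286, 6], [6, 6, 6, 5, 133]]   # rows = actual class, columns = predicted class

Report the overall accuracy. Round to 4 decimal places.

0.7651

Accuracy = trace / total = (222+360+87+286+133=1088) / 1422 = 1088/1422 = 0.7651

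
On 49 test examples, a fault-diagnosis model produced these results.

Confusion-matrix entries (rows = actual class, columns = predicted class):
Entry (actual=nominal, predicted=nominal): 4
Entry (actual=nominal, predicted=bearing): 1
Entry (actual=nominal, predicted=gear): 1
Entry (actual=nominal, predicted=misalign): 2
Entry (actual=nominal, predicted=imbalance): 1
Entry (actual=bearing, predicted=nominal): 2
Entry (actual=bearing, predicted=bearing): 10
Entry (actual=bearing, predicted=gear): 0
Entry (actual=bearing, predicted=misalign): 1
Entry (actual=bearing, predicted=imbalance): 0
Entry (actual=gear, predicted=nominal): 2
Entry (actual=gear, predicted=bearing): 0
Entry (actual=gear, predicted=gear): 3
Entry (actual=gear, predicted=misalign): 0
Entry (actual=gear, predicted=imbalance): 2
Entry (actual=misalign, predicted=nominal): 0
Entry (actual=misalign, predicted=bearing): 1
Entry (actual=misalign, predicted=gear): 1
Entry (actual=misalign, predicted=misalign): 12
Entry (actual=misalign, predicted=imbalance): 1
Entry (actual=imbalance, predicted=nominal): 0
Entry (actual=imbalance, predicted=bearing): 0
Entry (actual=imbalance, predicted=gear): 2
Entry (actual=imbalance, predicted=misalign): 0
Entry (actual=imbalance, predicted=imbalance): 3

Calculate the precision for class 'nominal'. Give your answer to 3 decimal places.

0.500

Take TP from the diagonal, FP from the rest of the 'nominal' prediction marginal, FN from the rest of the 'nominal' actual marginal.
precision = TP/(TP+FP).
nominal: TP=4, FP=2+2+0+0=4 → 4/8 = 0.5000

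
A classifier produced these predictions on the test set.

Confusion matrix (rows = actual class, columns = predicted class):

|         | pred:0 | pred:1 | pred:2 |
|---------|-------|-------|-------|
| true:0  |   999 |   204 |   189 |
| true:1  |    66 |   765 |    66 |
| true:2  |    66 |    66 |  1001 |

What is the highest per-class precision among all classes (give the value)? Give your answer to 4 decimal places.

0.8833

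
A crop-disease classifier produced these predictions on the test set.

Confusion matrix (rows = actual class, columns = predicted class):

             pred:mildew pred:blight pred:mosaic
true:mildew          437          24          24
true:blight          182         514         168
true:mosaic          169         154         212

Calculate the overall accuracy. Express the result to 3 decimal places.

Accuracy = trace / total = (437+514+212=1163) / 1884 = 1163/1884 = 0.617

0.617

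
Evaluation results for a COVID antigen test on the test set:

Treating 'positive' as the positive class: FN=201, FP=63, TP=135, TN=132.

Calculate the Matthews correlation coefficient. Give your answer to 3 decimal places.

MCC = (TP·TN − FP·FN) / √((TP+FP)(TP+FN)(TN+FP)(TN+FN))
Numerator = 135·132 − 63·201 = 5157
Denominator = √(198·336·195·333) = √4319995680 = 65726.6740
MCC = 5157 / 65726.6740 = 0.078

0.078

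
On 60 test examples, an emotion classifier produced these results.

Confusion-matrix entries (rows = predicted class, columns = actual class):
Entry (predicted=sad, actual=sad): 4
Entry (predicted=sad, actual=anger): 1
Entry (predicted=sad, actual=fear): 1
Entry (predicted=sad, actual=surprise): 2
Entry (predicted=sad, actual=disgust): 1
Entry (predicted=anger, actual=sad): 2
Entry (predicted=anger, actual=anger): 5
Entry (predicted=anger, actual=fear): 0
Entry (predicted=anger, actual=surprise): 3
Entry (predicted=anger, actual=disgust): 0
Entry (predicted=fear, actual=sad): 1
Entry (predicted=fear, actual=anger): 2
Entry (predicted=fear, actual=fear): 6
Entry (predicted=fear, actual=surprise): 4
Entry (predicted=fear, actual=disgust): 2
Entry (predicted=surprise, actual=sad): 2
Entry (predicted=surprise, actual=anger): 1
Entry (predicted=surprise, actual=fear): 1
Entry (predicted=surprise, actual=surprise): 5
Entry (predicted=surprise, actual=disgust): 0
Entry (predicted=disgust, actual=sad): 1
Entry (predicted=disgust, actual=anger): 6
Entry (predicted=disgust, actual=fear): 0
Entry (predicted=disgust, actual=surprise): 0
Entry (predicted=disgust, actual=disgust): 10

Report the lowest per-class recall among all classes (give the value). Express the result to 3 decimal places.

Per-class recall (TP/(TP+FN)):
  sad: TP=4, FN=2+1+2+1=6 → 4/10 = 0.4000
  anger: TP=5, FN=1+2+1+6=10 → 5/15 = 0.3333
  fear: TP=6, FN=1+0+1+0=2 → 6/8 = 0.7500
  surprise: TP=5, FN=2+3+4+0=9 → 5/14 = 0.3571
  disgust: TP=10, FN=1+0+2+0=3 → 10/13 = 0.7692
Lowest is class 'anger' with recall = 0.333.

0.333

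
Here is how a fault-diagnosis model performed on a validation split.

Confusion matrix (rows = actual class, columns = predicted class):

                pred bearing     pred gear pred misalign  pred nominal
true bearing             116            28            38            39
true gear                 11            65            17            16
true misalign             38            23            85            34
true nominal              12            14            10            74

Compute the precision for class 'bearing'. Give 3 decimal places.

0.655

Take TP from the diagonal, FP from the rest of the 'bearing' prediction marginal, FN from the rest of the 'bearing' actual marginal.
precision = TP/(TP+FP).
bearing: TP=116, FP=11+38+12=61 → 116/177 = 0.6554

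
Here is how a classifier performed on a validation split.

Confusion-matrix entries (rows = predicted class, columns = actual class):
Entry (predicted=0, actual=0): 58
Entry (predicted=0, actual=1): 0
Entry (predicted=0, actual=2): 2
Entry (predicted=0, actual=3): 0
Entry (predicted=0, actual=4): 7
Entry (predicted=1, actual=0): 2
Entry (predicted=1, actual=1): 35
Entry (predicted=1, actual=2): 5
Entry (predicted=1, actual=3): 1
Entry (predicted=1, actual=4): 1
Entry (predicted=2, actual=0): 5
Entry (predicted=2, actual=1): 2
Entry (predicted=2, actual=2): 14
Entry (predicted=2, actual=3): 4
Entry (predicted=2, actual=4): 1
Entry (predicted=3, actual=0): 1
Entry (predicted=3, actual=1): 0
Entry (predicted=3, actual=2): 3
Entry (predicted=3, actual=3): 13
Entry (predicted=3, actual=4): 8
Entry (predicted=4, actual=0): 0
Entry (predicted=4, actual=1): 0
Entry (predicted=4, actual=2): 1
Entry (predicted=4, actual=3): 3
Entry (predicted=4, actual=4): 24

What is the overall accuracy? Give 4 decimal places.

Accuracy = trace / total = (58+35+14+13+24=144) / 190 = 144/190 = 0.7579

0.7579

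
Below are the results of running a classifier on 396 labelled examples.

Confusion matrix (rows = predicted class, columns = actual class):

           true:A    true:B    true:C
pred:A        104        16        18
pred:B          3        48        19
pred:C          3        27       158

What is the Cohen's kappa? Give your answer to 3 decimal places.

Observed agreement pₒ = trace/N = 310/396 = 0.7828
Expected agreement pₑ = Σ (rowᵢ·colᵢ)/N² = (110·138 + 91·70 + 195·188)/396² = 0.3712
κ = (pₒ − pₑ)/(1 − pₑ) = (0.7828 − 0.3712)/(1 − 0.3712) = 0.655

0.655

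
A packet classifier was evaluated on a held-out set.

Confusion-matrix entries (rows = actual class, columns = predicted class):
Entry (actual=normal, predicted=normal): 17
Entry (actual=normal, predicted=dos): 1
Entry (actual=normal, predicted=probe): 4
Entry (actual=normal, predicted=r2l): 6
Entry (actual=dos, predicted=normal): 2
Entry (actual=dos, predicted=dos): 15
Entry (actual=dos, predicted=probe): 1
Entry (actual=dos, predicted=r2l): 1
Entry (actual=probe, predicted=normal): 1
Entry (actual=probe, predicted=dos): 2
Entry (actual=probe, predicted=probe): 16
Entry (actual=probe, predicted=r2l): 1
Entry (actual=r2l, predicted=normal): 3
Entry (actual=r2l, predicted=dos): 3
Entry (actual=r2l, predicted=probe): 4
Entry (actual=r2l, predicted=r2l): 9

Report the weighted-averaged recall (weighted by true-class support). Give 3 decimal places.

0.663

Per-class recall (TP/(TP+FN)):
  normal: TP=17, FN=1+4+6=11 → 17/28 = 0.6071
  dos: TP=15, FN=2+1+1=4 → 15/19 = 0.7895
  probe: TP=16, FN=1+2+1=4 → 16/20 = 0.8000
  r2l: TP=9, FN=3+3+4=10 → 9/19 = 0.4737
Weighted-recall = Σ (supportᵢ/N)·recallᵢ with N=86: (28/86)·0.6071 + (19/86)·0.7895 + (20/86)·0.8000 + (19/86)·0.4737 = 0.663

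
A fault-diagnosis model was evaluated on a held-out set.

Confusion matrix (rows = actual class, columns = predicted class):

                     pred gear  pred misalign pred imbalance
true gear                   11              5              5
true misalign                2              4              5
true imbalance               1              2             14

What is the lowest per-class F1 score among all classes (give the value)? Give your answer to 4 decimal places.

0.3636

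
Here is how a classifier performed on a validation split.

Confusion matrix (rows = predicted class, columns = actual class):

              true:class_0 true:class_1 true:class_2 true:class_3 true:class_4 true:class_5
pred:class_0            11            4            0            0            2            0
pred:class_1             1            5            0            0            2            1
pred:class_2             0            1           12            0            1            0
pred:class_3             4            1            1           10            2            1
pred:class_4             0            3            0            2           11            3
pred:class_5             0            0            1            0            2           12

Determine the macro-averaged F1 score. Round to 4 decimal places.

0.6530

Per-class F1 score (2·TP/(2·TP+FP+FN)):
  class_0: TP=11, FP=4+0+0+2+0=6, FN=1+0+4+0+0=5 → 22/33 = 0.66667
  class_1: TP=5, FP=1+0+0+2+1=4, FN=4+1+1+3+0=9 → 10/23 = 0.43478
  class_2: TP=12, FP=0+1+0+1+0=2, FN=0+0+1+0+1=2 → 24/28 = 0.85714
  class_3: TP=10, FP=4+1+1+2+1=9, FN=0+0+0+2+0=2 → 20/31 = 0.64516
  class_4: TP=11, FP=0+3+0+2+3=8, FN=2+2+1+2+2=9 → 22/39 = 0.56410
  class_5: TP=12, FP=0+0+1+0+2=3, FN=0+1+0+1+3=5 → 24/32 = 0.75000
Macro-F1 score = mean = (0.66667 + 0.43478 + 0.85714 + 0.64516 + 0.56410 + 0.75000) / 6 = 0.6530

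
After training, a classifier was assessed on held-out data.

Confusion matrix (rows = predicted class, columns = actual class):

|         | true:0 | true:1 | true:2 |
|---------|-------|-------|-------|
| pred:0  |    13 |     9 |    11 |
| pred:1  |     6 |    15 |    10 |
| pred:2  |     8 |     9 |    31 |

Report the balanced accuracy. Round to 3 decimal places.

Balanced accuracy = mean of per-class recall.
  0: recall = 13/27 = 0.4815
  1: recall = 15/33 = 0.4545
  2: recall = 31/52 = 0.5962
Mean = (0.4815 + 0.4545 + 0.5962) / 3 = 0.511

0.511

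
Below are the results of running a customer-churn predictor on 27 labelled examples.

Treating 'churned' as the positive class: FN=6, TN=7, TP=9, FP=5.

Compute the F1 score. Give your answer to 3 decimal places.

Precision = TP/(TP+FP) = 9/14 = 0.6429
Recall = TP/(TP+FN) = 9/15 = 0.6000
F1 = 2·TP/(2·TP+FP+FN) = 18/29 = 0.621

0.621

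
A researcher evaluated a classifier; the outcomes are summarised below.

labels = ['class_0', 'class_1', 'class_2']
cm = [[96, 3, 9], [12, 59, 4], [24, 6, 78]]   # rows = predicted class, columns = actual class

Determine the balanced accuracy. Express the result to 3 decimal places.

0.817

Balanced accuracy = mean of per-class recall.
  class_0: recall = 96/132 = 0.7273
  class_1: recall = 59/68 = 0.8676
  class_2: recall = 78/91 = 0.8571
Mean = (0.7273 + 0.8676 + 0.8571) / 3 = 0.817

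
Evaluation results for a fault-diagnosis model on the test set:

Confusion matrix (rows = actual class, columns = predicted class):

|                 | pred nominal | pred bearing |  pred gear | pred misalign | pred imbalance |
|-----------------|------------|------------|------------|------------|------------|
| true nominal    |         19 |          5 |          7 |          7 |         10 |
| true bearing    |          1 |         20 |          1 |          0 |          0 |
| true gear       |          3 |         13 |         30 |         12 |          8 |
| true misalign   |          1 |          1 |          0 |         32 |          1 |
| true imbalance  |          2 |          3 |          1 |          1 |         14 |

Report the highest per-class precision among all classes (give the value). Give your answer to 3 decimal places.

0.769

Per-class precision (TP/(TP+FP)):
  nominal: TP=19, FP=1+3+1+2=7 → 19/26 = 0.7308
  bearing: TP=20, FP=5+13+1+3=22 → 20/42 = 0.4762
  gear: TP=30, FP=7+1+0+1=9 → 30/39 = 0.7692
  misalign: TP=32, FP=7+0+12+1=20 → 32/52 = 0.6154
  imbalance: TP=14, FP=10+0+8+1=19 → 14/33 = 0.4242
Highest is class 'gear' with precision = 0.769.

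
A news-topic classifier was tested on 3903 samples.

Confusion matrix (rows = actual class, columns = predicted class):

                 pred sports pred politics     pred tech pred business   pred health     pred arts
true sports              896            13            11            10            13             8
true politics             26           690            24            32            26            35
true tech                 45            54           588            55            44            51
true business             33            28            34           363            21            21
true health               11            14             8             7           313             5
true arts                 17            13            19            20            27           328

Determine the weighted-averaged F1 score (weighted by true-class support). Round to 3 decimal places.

Per-class F1 score (2·TP/(2·TP+FP+FN)):
  sports: TP=896, FP=26+45+33+11+17=132, FN=13+11+10+13+8=55 → 1792/1979 = 0.9055
  politics: TP=690, FP=13+54+28+14+13=122, FN=26+24+32+26+35=143 → 1380/1645 = 0.8389
  tech: TP=588, FP=11+24+34+8+19=96, FN=45+54+55+44+51=249 → 1176/1521 = 0.7732
  business: TP=363, FP=10+32+55+7+20=124, FN=33+28+34+21+21=137 → 726/987 = 0.7356
  health: TP=313, FP=13+26+44+21+27=131, FN=11+14+8+7+5=45 → 626/802 = 0.7805
  arts: TP=328, FP=8+35+51+21+5=120, FN=17+13+19+20+27=96 → 656/872 = 0.7523
Weighted-F1 score = Σ (supportᵢ/N)·F1 scoreᵢ with N=3903: (951/3903)·0.9055 + (833/3903)·0.8389 + (837/3903)·0.7732 + (500/3903)·0.7356 + (358/3903)·0.7805 + (424/3903)·0.7523 = 0.813

0.813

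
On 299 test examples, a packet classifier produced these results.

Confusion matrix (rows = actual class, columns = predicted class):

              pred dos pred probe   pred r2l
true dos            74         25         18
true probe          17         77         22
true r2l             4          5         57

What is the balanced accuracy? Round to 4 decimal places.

Balanced accuracy = mean of per-class recall.
  dos: recall = 74/117 = 0.63248
  probe: recall = 77/116 = 0.66379
  r2l: recall = 57/66 = 0.86364
Mean = (0.63248 + 0.66379 + 0.86364) / 3 = 0.7200

0.7200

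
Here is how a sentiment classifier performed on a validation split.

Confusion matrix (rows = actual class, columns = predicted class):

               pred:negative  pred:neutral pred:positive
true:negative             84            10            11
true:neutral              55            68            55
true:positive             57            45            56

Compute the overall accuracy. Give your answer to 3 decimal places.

0.472

Accuracy = trace / total = (84+68+56=208) / 441 = 208/441 = 0.472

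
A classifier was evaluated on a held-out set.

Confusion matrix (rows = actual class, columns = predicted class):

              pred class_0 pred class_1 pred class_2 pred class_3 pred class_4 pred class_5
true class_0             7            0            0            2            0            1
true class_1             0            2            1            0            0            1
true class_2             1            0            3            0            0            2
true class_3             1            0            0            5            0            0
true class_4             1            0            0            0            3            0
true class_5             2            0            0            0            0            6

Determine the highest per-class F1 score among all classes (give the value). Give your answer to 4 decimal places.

0.8571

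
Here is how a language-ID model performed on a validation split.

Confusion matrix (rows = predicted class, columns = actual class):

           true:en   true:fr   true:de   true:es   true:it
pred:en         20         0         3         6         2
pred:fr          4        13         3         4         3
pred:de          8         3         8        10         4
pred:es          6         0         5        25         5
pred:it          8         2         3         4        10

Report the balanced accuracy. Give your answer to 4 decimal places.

Balanced accuracy = mean of per-class recall.
  en: recall = 20/46 = 0.43478
  fr: recall = 13/18 = 0.72222
  de: recall = 8/22 = 0.36364
  es: recall = 25/49 = 0.51020
  it: recall = 10/24 = 0.41667
Mean = (0.43478 + 0.72222 + 0.36364 + 0.51020 + 0.41667) / 5 = 0.4895

0.4895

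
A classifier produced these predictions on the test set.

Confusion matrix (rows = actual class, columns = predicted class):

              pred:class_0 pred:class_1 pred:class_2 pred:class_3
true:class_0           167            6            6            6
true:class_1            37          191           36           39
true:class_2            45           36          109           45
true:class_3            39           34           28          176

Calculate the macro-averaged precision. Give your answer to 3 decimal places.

0.641

Per-class precision (TP/(TP+FP)):
  class_0: TP=167, FP=37+45+39=121 → 167/288 = 0.5799
  class_1: TP=191, FP=6+36+34=76 → 191/267 = 0.7154
  class_2: TP=109, FP=6+36+28=70 → 109/179 = 0.6089
  class_3: TP=176, FP=6+39+45=90 → 176/266 = 0.6617
Macro-precision = mean = (0.5799 + 0.7154 + 0.6089 + 0.6617) / 4 = 0.641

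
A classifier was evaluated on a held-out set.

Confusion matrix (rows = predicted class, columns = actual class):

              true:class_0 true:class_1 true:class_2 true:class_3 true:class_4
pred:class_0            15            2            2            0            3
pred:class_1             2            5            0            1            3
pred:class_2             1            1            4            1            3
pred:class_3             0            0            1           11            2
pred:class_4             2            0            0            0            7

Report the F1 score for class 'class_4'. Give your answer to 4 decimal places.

Treat 'class_4' as positive and all other classes as negative.
F1 score = 2·TP/(2·TP+FP+FN).
class_4: TP=7, FP=2+0+0+0=2, FN=3+3+3+2=11 → 14/27 = 0.51852

0.5185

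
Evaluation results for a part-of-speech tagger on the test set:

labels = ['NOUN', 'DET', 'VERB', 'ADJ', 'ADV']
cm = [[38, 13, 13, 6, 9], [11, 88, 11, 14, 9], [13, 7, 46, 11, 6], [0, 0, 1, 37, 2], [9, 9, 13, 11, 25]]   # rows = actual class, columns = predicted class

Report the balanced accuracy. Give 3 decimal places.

Balanced accuracy = mean of per-class recall.
  NOUN: recall = 38/79 = 0.4810
  DET: recall = 88/133 = 0.6617
  VERB: recall = 46/83 = 0.5542
  ADJ: recall = 37/40 = 0.9250
  ADV: recall = 25/67 = 0.3731
Mean = (0.4810 + 0.6617 + 0.5542 + 0.9250 + 0.3731) / 5 = 0.599

0.599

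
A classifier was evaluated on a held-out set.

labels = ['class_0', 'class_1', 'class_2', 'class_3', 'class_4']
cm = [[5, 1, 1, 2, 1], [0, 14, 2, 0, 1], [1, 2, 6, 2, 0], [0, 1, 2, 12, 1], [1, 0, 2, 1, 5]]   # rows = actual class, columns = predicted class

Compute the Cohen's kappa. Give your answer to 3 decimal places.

0.574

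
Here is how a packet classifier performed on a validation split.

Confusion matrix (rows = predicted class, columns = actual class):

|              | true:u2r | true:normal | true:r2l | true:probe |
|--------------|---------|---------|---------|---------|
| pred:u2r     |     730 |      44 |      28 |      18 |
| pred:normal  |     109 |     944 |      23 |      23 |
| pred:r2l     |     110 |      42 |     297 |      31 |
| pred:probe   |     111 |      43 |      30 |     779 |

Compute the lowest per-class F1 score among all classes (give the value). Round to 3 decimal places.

0.692

Per-class F1 score (2·TP/(2·TP+FP+FN)):
  u2r: TP=730, FP=44+28+18=90, FN=109+110+111=330 → 1460/1880 = 0.7766
  normal: TP=944, FP=109+23+23=155, FN=44+42+43=129 → 1888/2172 = 0.8692
  r2l: TP=297, FP=110+42+31=183, FN=28+23+30=81 → 594/858 = 0.6923
  probe: TP=779, FP=111+43+30=184, FN=18+23+31=72 → 1558/1814 = 0.8589
Lowest is class 'r2l' with F1 score = 0.692.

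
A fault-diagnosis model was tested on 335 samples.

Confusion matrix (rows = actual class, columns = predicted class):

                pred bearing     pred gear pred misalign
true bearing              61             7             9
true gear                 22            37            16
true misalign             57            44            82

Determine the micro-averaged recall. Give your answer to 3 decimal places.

0.537

Micro-averaging pools counts across classes: ΣTP=180, ΣFP=155, ΣFN=155.
Micro-recall = TP/(TP+FN) on pooled counts = 0.537 (equals overall accuracy in single-label multiclass).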